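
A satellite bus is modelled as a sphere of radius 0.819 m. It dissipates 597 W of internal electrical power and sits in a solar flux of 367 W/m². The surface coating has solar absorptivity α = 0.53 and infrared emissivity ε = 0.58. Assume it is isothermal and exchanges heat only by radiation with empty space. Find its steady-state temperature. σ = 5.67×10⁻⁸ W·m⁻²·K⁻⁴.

At steady state, absorbed solar power + internal power = radiated power.
Absorbed: α·S·A_cross = 0.53·367·2.107 = 409.9 W (cross-section πr²).
Total input = 409.9 + 597 = 1007 W.
Radiated: εσ·A_surf·T⁴ with A_surf = 4πr² = 8.429 m².
T⁴ = 1007/(0.58·5.67×10⁻⁸·8.429) = 3.632×10⁹ K⁴.

T ≈ 245 K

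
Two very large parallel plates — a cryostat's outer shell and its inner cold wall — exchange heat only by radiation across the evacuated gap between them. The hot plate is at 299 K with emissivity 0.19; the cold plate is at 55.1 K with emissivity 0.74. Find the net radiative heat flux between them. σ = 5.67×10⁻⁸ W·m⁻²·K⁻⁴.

q ≈ 80.6 W/m²

For two infinite grey parallel plates, q = σ(T₁⁴ − T₂⁴)/(1/ε₁ + 1/ε₂ − 1).
T₁⁴ − T₂⁴ = 7.993×10⁹ − 9.217×10⁶ = 7.983×10⁹ K⁴.
1/ε₁ + 1/ε₂ − 1 = 5.263 + 1.351 − 1 = 5.615.
q = 5.67×10⁻⁸ × 7.983×10⁹ / 5.615.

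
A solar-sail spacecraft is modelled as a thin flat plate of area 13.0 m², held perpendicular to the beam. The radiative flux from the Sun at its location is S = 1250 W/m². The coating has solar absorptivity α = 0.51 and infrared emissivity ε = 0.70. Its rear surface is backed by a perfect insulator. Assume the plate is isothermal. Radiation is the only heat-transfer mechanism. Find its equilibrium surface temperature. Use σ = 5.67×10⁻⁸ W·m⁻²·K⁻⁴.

T ≈ 356 K

At equilibrium, absorbed power = emitted power.
Absorbing cross-section = A = 13.00 m²; emitting surface = A = 13.00 m² (ratio 1).
αS·A_cross = εσ·A_surf·T⁴  ⇒  T⁴ = αS/(ε·1σ).
T⁴ = 0.510·1250/(0.70·1·5.67×10⁻⁸) = 1.606×10¹⁰ K⁴.
T = (1.606×10¹⁰)^(1/4).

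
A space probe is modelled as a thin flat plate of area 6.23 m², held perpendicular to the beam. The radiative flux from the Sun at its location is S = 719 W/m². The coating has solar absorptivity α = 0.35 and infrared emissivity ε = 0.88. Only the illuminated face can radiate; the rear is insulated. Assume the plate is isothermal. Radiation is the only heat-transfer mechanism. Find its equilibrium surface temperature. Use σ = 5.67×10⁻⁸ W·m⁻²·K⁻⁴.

T ≈ 266 K

At equilibrium, absorbed power = emitted power.
Absorbing cross-section = A = 6.230 m²; emitting surface = A = 6.230 m² (ratio 1).
αS·A_cross = εσ·A_surf·T⁴  ⇒  T⁴ = αS/(ε·1σ).
T⁴ = 0.350·719/(0.88·1·5.67×10⁻⁸) = 5.043×10⁹ K⁴.
T = (5.043×10⁹)^(1/4).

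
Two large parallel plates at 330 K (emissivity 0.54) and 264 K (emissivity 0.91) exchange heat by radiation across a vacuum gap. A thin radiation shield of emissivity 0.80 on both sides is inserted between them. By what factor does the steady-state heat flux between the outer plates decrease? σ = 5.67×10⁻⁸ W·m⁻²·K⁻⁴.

factor ≈ 1.77

Without shield: q₀ = σΔ(T⁴)/(1/ε₁+1/ε₂−1) with denominator 1.951.
With shield the two gaps are in series; the resistances add: (1/ε₁+1/ε_s−1)+(1/ε_s+1/ε₂−1) = 2.102+1.349 = 3.451.
Heat-flux ratio q₀/q = 3.451/1.951.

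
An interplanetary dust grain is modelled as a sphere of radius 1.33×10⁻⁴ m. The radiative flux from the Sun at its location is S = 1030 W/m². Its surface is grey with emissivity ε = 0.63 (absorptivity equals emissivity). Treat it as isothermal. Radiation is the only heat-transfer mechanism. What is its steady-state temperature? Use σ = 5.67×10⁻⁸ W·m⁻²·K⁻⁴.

At equilibrium, absorbed power = emitted power.
Absorbing cross-section = πr² = 5.557×10⁻⁸ m²; emitting surface = 4πr² = 2.223×10⁻⁷ m² (ratio 4).
εS·A_cross = εσ·A_surf·T⁴  ⇒  T⁴ = S/(4σ)   (ε cancels).
T⁴ = 1030/(4·5.67×10⁻⁸) = 4.541×10⁹ K⁴.
T = (4.541×10⁹)^(1/4).

T ≈ 260 K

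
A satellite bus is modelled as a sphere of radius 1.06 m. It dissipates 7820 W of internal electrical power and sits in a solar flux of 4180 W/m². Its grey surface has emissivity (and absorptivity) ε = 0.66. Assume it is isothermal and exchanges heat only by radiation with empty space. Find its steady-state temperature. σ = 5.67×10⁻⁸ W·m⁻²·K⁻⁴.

T ≈ 427 K

At steady state, absorbed solar power + internal power = radiated power.
Absorbed: α·S·A_cross = 0.66·4180·3.530 = 9738 W (cross-section πr²).
Total input = 9738 + 7820 = 17560 W.
Radiated: εσ·A_surf·T⁴ with A_surf = 4πr² = 14.12 m².
T⁴ = 17560/(0.66·5.67×10⁻⁸·14.12) = 3.323×10¹⁰ K⁴.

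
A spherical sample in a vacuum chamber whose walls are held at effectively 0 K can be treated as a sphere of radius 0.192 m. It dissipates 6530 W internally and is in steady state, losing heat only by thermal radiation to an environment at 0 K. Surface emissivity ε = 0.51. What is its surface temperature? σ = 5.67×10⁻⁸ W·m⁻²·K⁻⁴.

Steady state: internal power = radiated power, P = εσA T⁴.
Radiating area A = 4πr² = 0.4632 m².
T⁴ = P/(εσA) = 6530/(0.51·5.67×10⁻⁸·0.4632) = 4.875×10¹¹ K⁴.
T = (4.875×10¹¹)^(1/4).

T ≈ 836 K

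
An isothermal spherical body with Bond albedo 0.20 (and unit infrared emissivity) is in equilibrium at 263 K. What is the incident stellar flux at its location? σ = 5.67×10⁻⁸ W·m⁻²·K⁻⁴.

(1−a)S·πr² = σ·4πr²·T⁴ ⇒ S = 4σT⁴/(1−a).
S = 4·5.67×10⁻⁸·4.784×10⁹/0.800.

S ≈ 1360 W/m²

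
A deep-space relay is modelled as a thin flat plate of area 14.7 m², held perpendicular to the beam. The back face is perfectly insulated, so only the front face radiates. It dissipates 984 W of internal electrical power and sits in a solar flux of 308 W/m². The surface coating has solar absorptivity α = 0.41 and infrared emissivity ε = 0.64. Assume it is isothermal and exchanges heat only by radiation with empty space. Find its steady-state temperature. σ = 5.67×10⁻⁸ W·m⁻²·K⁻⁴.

T ≈ 270 K

At steady state, absorbed solar power + internal power = radiated power.
Absorbed: α·S·A_cross = 0.41·308·14.70 = 1856 W (cross-section A).
Total input = 1856 + 984 = 2840 W.
Radiated: εσ·A_surf·T⁴ with A_surf = A = 14.70 m².
T⁴ = 2840/(0.64·5.67×10⁻⁸·14.70) = 5.325×10⁹ K⁴.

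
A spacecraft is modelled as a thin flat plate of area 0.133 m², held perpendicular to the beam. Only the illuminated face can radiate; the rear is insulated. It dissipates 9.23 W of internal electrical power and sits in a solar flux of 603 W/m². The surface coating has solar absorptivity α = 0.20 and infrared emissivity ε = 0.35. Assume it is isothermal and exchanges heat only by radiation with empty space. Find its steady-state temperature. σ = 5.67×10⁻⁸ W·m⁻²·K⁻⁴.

At steady state, absorbed solar power + internal power = radiated power.
Absorbed: α·S·A_cross = 0.20·603·0.1330 = 16.04 W (cross-section A).
Total input = 16.04 + 9.23 = 25.27 W.
Radiated: εσ·A_surf·T⁴ with A_surf = A = 0.1330 m².
T⁴ = 25.27/(0.35·5.67×10⁻⁸·0.1330) = 9.574×10⁹ K⁴.

T ≈ 313 K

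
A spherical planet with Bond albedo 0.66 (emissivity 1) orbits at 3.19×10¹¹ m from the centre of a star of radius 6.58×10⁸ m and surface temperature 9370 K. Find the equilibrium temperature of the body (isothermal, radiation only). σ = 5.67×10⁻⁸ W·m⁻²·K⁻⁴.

T ≈ 230 K

The star's surface emits σT_*⁴; at distance d the flux is S = σT_*⁴(R_*/d)².
S = 5.67×10⁻⁸·(9370)⁴·(6.58×10⁸/3.19×10¹¹)² = 1860 W/m².
For an isothermal sphere T⁴ = (1−a)S/(4σ) = 2.788×10⁹ K⁴.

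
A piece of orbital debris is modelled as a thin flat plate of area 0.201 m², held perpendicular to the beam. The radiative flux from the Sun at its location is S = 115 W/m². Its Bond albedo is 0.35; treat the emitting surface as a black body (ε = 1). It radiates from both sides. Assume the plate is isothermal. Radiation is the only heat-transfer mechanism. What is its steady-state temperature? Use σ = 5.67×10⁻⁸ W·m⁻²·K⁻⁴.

T ≈ 160 K

At equilibrium, absorbed power = emitted power.
Absorbing cross-section = A = 0.2010 m²; emitting surface = 2A = 0.4020 m² (ratio 2).
(1−a)S·A_cross = εσ·A_surf·T⁴  ⇒  T⁴ = (1−a)S/(2σ).
T⁴ = 0.650·115/(2·5.67×10⁻⁸) = 6.592×10⁸ K⁴.
T = (6.592×10⁸)^(1/4).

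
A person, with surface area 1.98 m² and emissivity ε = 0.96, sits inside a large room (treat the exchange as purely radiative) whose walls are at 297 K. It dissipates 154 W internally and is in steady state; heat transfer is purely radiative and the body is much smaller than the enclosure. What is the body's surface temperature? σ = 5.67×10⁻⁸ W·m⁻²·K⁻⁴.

For a small grey body in a large enclosure, net radiated power = εσA(T⁴ − T_w⁴).
Steady state: P = εσA(T⁴ − T_w⁴) with A = 1.98 m².
T⁴ = P/(εσA) + T_w⁴ = 154/(0.96·5.67×10⁻⁸·1.980) + (297)⁴
    = 1.429×10⁹ + 7.781×10⁹ = 9.210×10⁹ K⁴.

T ≈ 310 K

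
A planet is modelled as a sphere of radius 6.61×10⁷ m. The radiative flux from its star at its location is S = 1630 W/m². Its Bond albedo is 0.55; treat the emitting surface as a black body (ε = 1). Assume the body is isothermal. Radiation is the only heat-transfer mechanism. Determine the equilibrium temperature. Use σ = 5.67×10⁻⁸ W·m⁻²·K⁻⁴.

T ≈ 238 K

At equilibrium, absorbed power = emitted power.
Absorbing cross-section = πr² = 1.373×10¹⁶ m²; emitting surface = 4πr² = 5.491×10¹⁶ m² (ratio 4).
(1−a)S·A_cross = εσ·A_surf·T⁴  ⇒  T⁴ = (1−a)S/(4σ).
T⁴ = 0.450·1630/(4·5.67×10⁻⁸) = 3.234×10⁹ K⁴.
T = (3.234×10⁹)^(1/4).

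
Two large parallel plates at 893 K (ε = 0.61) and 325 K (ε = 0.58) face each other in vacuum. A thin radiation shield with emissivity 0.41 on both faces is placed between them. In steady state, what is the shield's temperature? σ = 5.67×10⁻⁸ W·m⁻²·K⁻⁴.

T_s ≈ 757 K

In steady state the net flux on the hot side equals that on the cold side.
σ(T₁⁴−T_s⁴)/D₁ = σ(T_s⁴−T₂⁴)/D₂, with D₁ = 1/ε₁+1/ε_s−1 = 3.078, D₂ = 1/ε_s+1/ε₂−1 = 3.163.
Solve for T_s⁴: T_s⁴ = (D₂·T₁⁴ + D₁·T₂⁴)/(D₁+D₂) = 3.278×10¹¹ K⁴.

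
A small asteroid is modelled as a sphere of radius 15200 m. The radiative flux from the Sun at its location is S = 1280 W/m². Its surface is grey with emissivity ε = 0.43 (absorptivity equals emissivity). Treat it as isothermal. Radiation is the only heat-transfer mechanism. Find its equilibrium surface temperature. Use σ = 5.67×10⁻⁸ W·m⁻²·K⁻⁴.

T ≈ 274 K

At equilibrium, absorbed power = emitted power.
Absorbing cross-section = πr² = 7.258×10⁸ m²; emitting surface = 4πr² = 2.903×10⁹ m² (ratio 4).
εS·A_cross = εσ·A_surf·T⁴  ⇒  T⁴ = S/(4σ)   (ε cancels).
T⁴ = 1280/(4·5.67×10⁻⁸) = 5.644×10⁹ K⁴.
T = (5.644×10⁹)^(1/4).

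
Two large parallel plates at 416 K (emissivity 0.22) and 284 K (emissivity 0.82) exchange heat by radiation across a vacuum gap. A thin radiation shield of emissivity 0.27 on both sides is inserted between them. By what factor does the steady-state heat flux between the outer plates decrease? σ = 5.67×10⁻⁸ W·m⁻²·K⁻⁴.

Without shield: q₀ = σΔ(T⁴)/(1/ε₁+1/ε₂−1) with denominator 4.765.
With shield the two gaps are in series; the resistances add: (1/ε₁+1/ε_s−1)+(1/ε_s+1/ε₂−1) = 7.249+3.923 = 11.17.
Heat-flux ratio q₀/q = 11.17/4.765.

factor ≈ 2.34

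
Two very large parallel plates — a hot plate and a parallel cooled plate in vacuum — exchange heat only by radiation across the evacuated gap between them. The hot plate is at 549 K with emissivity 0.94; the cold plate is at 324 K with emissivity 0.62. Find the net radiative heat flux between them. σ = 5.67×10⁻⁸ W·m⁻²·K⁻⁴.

For two infinite grey parallel plates, q = σ(T₁⁴ − T₂⁴)/(1/ε₁ + 1/ε₂ − 1).
T₁⁴ − T₂⁴ = 9.084×10¹⁰ − 1.102×10¹⁰ = 7.982×10¹⁰ K⁴.
1/ε₁ + 1/ε₂ − 1 = 1.064 + 1.613 − 1 = 1.677.
q = 5.67×10⁻⁸ × 7.982×10¹⁰ / 1.677.

q ≈ 2700 W/m²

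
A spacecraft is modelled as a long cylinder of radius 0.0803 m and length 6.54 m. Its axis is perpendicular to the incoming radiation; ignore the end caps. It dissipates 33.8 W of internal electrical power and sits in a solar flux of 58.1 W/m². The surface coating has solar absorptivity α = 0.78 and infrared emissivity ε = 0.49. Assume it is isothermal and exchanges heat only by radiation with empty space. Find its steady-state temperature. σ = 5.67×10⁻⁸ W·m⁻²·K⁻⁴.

At steady state, absorbed solar power + internal power = radiated power.
Absorbed: α·S·A_cross = 0.78·58.1·1.050 = 47.60 W (cross-section 2rL).
Total input = 47.60 + 33.8 = 81.40 W.
Radiated: εσ·A_surf·T⁴ with A_surf = 2πrL = 3.300 m².
T⁴ = 81.40/(0.49·5.67×10⁻⁸·3.300) = 8.879×10⁸ K⁴.

T ≈ 173 K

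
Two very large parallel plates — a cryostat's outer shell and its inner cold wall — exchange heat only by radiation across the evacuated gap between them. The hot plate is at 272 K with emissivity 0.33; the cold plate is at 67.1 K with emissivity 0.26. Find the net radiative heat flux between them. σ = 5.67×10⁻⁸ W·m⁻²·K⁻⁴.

For two infinite grey parallel plates, q = σ(T₁⁴ − T₂⁴)/(1/ε₁ + 1/ε₂ − 1).
T₁⁴ − T₂⁴ = 5.474×10⁹ − 2.027×10⁷ = 5.453×10⁹ K⁴.
1/ε₁ + 1/ε₂ − 1 = 3.030 + 3.846 − 1 = 5.876.
q = 5.67×10⁻⁸ × 5.453×10⁹ / 5.876.

q ≈ 52.6 W/m²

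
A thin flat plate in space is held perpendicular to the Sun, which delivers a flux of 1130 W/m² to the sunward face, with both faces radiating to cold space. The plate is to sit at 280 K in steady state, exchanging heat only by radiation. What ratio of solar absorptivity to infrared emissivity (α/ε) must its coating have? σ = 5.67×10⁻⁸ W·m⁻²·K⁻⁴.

Balance: αS·A = εσ·2A·T⁴ ⇒ α/ε = 2σT⁴/S.
α/ε = 2·5.67×10⁻⁸·(280)⁴/1130 = 2·5.67×10⁻⁸·6.147×10⁹/1130.

α/ε ≈ 0.617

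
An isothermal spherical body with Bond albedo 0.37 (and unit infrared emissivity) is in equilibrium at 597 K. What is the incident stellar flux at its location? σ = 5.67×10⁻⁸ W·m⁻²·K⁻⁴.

(1−a)S·πr² = σ·4πr²·T⁴ ⇒ S = 4σT⁴/(1−a).
S = 4·5.67×10⁻⁸·1.270×10¹¹/0.630.

S ≈ 45700 W/m²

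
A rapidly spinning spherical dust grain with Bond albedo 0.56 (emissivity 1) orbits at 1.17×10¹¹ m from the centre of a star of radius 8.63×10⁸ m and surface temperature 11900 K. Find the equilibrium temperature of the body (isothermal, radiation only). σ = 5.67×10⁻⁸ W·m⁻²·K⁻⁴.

T ≈ 589 K

The star's surface emits σT_*⁴; at distance d the flux is S = σT_*⁴(R_*/d)².
S = 5.67×10⁻⁸·(11900)⁴·(8.63×10⁸/1.17×10¹¹)² = 61860 W/m².
For an isothermal sphere T⁴ = (1−a)S/(4σ) = 1.200×10¹¹ K⁴.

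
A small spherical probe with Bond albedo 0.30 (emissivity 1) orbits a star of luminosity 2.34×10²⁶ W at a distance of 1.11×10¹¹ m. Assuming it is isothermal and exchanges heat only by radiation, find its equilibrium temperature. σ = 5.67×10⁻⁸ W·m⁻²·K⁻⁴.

T ≈ 261 K

First find the stellar flux at distance d: S = L/(4πd²) = 2.34×10²⁶/(4π·(1.11×10¹¹)²) = 1511 W/m².
For an isothermal sphere, absorbed (1−a)S·πr² = emitted σ·4πr²·T⁴, so T⁴ = (1−a)S/(4σ).
T⁴ = 0.700·1511/(4·5.67×10⁻⁸) = 4.665×10⁹ K⁴.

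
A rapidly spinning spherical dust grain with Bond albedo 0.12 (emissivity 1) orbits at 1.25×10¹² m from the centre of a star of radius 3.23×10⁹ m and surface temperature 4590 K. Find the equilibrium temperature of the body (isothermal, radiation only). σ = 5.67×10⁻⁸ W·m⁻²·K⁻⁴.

T ≈ 160 K

The star's surface emits σT_*⁴; at distance d the flux is S = σT_*⁴(R_*/d)².
S = 5.67×10⁻⁸·(4590)⁴·(3.23×10⁹/1.25×10¹²)² = 168.0 W/m².
For an isothermal sphere T⁴ = (1−a)S/(4σ) = 6.520×10⁸ K⁴.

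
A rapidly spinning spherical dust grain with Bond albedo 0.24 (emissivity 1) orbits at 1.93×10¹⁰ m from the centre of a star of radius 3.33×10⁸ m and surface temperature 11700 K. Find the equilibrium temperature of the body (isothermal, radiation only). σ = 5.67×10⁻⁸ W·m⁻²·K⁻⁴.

The star's surface emits σT_*⁴; at distance d the flux is S = σT_*⁴(R_*/d)².
S = 5.67×10⁻⁸·(11700)⁴·(3.33×10⁸/1.93×10¹⁰)² = 3.163×10⁵ W/m².
For an isothermal sphere T⁴ = (1−a)S/(4σ) = 1.060×10¹² K⁴.

T ≈ 1010 K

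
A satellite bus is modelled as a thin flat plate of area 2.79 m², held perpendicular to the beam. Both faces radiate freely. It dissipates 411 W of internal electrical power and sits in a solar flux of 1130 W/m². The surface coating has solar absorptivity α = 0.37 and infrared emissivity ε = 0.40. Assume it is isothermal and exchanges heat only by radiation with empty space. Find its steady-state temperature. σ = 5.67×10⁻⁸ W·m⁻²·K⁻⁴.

At steady state, absorbed solar power + internal power = radiated power.
Absorbed: α·S·A_cross = 0.37·1130·2.790 = 1166 W (cross-section A).
Total input = 1166 + 411 = 1577 W.
Radiated: εσ·A_surf·T⁴ with A_surf = 2A = 5.580 m².
T⁴ = 1577/(0.40·5.67×10⁻⁸·5.580) = 1.246×10¹⁰ K⁴.

T ≈ 334 K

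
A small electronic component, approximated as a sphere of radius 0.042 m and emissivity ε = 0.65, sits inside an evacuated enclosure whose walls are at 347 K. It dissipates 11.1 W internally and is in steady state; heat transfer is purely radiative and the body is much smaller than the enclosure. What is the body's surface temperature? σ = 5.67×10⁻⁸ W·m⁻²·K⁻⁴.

T ≈ 409 K

For a small grey body in a large enclosure, net radiated power = εσA(T⁴ − T_w⁴).
Steady state: P = εσA(T⁴ − T_w⁴) with A = 4πr² = 0.02217 m².
T⁴ = P/(εσA) + T_w⁴ = 11.1/(0.65·5.67×10⁻⁸·0.02217) + (347)⁴
    = 1.359×10¹⁰ + 1.450×10¹⁰ = 2.809×10¹⁰ K⁴.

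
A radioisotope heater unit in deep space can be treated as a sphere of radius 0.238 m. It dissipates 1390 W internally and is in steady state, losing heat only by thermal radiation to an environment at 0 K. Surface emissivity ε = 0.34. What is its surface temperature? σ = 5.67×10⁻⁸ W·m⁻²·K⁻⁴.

Steady state: internal power = radiated power, P = εσA T⁴.
Radiating area A = 4πr² = 0.7118 m².
T⁴ = P/(εσA) = 1390/(0.34·5.67×10⁻⁸·0.7118) = 1.013×10¹¹ K⁴.
T = (1.013×10¹¹)^(1/4).

T ≈ 564 K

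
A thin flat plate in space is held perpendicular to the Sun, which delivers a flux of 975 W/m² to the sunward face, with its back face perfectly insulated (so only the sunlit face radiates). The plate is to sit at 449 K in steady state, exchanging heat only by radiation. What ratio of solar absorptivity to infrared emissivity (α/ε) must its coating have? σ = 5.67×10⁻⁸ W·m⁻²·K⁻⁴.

Balance: αS·A = εσ·1A·T⁴ ⇒ α/ε = σT⁴/S.
α/ε = 5.67×10⁻⁸·(449)⁴/975 = 5.67×10⁻⁸·4.064×10¹⁰/975.

α/ε ≈ 2.36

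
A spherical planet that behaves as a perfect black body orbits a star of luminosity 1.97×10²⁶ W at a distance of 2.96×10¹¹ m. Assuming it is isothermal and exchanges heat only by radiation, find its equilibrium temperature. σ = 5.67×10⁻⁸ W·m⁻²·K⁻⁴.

T ≈ 168 K

First find the stellar flux at distance d: S = L/(4πd²) = 1.97×10²⁶/(4π·(2.96×10¹¹)²) = 178.9 W/m².
For an isothermal sphere, absorbed (1−a)S·πr² = emitted σ·4πr²·T⁴, so T⁴ = (1−a)S/(4σ).
T⁴ = 1.00·178.9/(4·5.67×10⁻⁸) = 7.889×10⁸ K⁴.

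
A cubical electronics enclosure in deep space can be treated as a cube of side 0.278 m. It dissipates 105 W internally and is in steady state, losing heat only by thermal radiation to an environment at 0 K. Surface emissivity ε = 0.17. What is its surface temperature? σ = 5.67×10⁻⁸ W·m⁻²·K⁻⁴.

Steady state: internal power = radiated power, P = εσA T⁴.
Radiating area A = 6L² = 0.4637 m².
T⁴ = P/(εσA) = 105/(0.17·5.67×10⁻⁸·0.4637) = 2.349×10¹⁰ K⁴.
T = (2.349×10¹⁰)^(1/4).

T ≈ 391 K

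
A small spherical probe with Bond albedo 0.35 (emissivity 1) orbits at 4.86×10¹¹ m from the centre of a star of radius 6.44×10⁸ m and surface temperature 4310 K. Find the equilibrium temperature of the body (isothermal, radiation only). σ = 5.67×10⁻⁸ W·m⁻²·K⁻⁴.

The star's surface emits σT_*⁴; at distance d the flux is S = σT_*⁴(R_*/d)².
S = 5.67×10⁻⁸·(4310)⁴·(6.44×10⁸/4.86×10¹¹)² = 34.36 W/m².
For an isothermal sphere T⁴ = (1−a)S/(4σ) = 9.846×10⁷ K⁴.

T ≈ 99.6 K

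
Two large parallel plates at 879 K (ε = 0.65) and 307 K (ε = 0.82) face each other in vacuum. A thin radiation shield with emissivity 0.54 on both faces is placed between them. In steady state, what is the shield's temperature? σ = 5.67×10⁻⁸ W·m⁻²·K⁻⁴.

T_s ≈ 729 K

In steady state the net flux on the hot side equals that on the cold side.
σ(T₁⁴−T_s⁴)/D₁ = σ(T_s⁴−T₂⁴)/D₂, with D₁ = 1/ε₁+1/ε_s−1 = 2.390, D₂ = 1/ε_s+1/ε₂−1 = 2.071.
Solve for T_s⁴: T_s⁴ = (D₂·T₁⁴ + D₁·T₂⁴)/(D₁+D₂) = 2.819×10¹¹ K⁴.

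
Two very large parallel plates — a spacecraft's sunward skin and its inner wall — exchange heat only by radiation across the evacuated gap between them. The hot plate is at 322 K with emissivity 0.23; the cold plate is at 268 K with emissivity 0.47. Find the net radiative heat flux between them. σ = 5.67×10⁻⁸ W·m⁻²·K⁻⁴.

q ≈ 57.9 W/m²

For two infinite grey parallel plates, q = σ(T₁⁴ − T₂⁴)/(1/ε₁ + 1/ε₂ − 1).
T₁⁴ − T₂⁴ = 1.075×10¹⁰ − 5.159×10⁹ = 5.592×10⁹ K⁴.
1/ε₁ + 1/ε₂ − 1 = 4.348 + 2.128 − 1 = 5.475.
q = 5.67×10⁻⁸ × 5.592×10⁹ / 5.475.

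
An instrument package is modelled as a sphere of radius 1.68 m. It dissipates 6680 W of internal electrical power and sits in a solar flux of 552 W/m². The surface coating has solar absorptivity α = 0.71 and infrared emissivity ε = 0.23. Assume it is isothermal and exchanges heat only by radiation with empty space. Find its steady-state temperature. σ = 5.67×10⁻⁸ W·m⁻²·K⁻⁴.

T ≈ 385 K

At steady state, absorbed solar power + internal power = radiated power.
Absorbed: α·S·A_cross = 0.71·552·8.867 = 3475 W (cross-section πr²).
Total input = 3475 + 6680 = 10160 W.
Radiated: εσ·A_surf·T⁴ with A_surf = 4πr² = 35.47 m².
T⁴ = 10160/(0.23·5.67×10⁻⁸·35.47) = 2.196×10¹⁰ K⁴.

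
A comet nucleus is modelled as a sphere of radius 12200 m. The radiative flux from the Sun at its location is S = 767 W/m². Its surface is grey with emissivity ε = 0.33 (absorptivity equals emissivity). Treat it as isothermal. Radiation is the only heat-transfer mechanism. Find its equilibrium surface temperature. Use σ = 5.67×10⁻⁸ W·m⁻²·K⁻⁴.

At equilibrium, absorbed power = emitted power.
Absorbing cross-section = πr² = 4.676×10⁸ m²; emitting surface = 4πr² = 1.870×10⁹ m² (ratio 4).
εS·A_cross = εσ·A_surf·T⁴  ⇒  T⁴ = S/(4σ)   (ε cancels).
T⁴ = 767/(4·5.67×10⁻⁸) = 3.382×10⁹ K⁴.
T = (3.382×10⁹)^(1/4).

T ≈ 241 K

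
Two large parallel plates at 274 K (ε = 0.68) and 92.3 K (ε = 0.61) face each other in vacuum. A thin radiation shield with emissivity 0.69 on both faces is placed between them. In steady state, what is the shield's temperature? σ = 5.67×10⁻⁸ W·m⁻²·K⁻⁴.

In steady state the net flux on the hot side equals that on the cold side.
σ(T₁⁴−T_s⁴)/D₁ = σ(T_s⁴−T₂⁴)/D₂, with D₁ = 1/ε₁+1/ε_s−1 = 1.920, D₂ = 1/ε_s+1/ε₂−1 = 2.089.
Solve for T_s⁴: T_s⁴ = (D₂·T₁⁴ + D₁·T₂⁴)/(D₁+D₂) = 2.972×10⁹ K⁴.

T_s ≈ 233 K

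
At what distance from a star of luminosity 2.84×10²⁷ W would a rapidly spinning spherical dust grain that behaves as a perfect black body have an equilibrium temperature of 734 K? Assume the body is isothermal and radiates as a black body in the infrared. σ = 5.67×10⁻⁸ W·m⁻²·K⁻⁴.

For an isothermal black-emitting sphere, (1−a)S·πr² = σ·4πr²·T⁴ ⇒ S = 4σT⁴/(1−a).
S = 4·5.67×10⁻⁸·(734)⁴/1.00 = 65830 W/m².
Flux falls as S = L/(4πd²), so d = √(L/(4πS)) = √(2.84×10²⁷/(4π·65830)).

d ≈ 5.86×10¹⁰ m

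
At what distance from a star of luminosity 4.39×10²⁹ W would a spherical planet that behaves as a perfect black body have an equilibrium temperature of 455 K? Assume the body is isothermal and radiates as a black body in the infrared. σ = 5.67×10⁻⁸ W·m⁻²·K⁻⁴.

d ≈ 1.90×10¹² m

For an isothermal black-emitting sphere, (1−a)S·πr² = σ·4πr²·T⁴ ⇒ S = 4σT⁴/(1−a).
S = 4·5.67×10⁻⁸·(455)⁴/1.00 = 9721 W/m².
Flux falls as S = L/(4πd²), so d = √(L/(4πS)) = √(4.39×10²⁹/(4π·9721)).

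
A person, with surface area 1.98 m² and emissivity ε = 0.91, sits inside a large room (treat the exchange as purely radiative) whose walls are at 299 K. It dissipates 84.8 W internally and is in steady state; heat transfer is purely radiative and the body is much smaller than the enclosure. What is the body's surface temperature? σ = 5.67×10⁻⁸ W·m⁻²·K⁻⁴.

T ≈ 306 K

For a small grey body in a large enclosure, net radiated power = εσA(T⁴ − T_w⁴).
Steady state: P = εσA(T⁴ − T_w⁴) with A = 1.98 m².
T⁴ = P/(εσA) + T_w⁴ = 84.8/(0.91·5.67×10⁻⁸·1.980) + (299)⁴
    = 8.301×10⁸ + 7.993×10⁹ = 8.823×10⁹ K⁴.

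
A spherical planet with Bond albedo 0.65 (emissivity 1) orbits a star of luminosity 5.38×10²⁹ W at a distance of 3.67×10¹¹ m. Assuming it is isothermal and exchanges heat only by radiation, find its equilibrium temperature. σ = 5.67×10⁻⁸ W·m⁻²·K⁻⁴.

First find the stellar flux at distance d: S = L/(4πd²) = 5.38×10²⁹/(4π·(3.67×10¹¹)²) = 3.179×10⁵ W/m².
For an isothermal sphere, absorbed (1−a)S·πr² = emitted σ·4πr²·T⁴, so T⁴ = (1−a)S/(4σ).
T⁴ = 0.350·3.179×10⁵/(4·5.67×10⁻⁸) = 4.905×10¹¹ K⁴.

T ≈ 837 K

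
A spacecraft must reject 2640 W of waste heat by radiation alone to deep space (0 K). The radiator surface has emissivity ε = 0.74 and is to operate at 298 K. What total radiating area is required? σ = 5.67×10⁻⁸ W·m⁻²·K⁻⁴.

A ≈ 7.98 m²

P = εσA T⁴ ⇒ A = P/(εσT⁴).
T⁴ = 7.886×10⁹ K⁴.
A = 2640/(0.74 × 5.67×10⁻⁸ × 7.886×10⁹).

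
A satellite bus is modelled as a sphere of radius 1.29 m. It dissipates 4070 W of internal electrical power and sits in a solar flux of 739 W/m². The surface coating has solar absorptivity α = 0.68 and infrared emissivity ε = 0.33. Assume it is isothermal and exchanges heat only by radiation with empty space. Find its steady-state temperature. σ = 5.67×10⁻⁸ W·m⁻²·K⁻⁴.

At steady state, absorbed solar power + internal power = radiated power.
Absorbed: α·S·A_cross = 0.68·739·5.228 = 2627 W (cross-section πr²).
Total input = 2627 + 4070 = 6697 W.
Radiated: εσ·A_surf·T⁴ with A_surf = 4πr² = 20.91 m².
T⁴ = 6697/(0.33·5.67×10⁻⁸·20.91) = 1.712×10¹⁰ K⁴.

T ≈ 362 K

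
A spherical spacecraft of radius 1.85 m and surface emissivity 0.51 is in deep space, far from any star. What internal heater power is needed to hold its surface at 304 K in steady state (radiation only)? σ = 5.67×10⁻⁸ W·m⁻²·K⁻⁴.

P ≈ 10600 W

P = εσ·4πr²·T⁴.
4πr² = 43.01 m²; T⁴ = 8.541×10⁹ K⁴.
P = 0.51·5.67×10⁻⁸·43.01·8.541×10⁹.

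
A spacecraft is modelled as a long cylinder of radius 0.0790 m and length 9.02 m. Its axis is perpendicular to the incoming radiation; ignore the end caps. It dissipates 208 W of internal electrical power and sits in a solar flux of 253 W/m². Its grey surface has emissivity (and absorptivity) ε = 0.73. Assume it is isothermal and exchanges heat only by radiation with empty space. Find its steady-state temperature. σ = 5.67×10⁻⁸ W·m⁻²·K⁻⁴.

T ≈ 225 K

At steady state, absorbed solar power + internal power = radiated power.
Absorbed: α·S·A_cross = 0.73·253·1.425 = 263.2 W (cross-section 2rL).
Total input = 263.2 + 208 = 471.2 W.
Radiated: εσ·A_surf·T⁴ with A_surf = 2πrL = 4.477 m².
T⁴ = 471.2/(0.73·5.67×10⁻⁸·4.477) = 2.543×10⁹ K⁴.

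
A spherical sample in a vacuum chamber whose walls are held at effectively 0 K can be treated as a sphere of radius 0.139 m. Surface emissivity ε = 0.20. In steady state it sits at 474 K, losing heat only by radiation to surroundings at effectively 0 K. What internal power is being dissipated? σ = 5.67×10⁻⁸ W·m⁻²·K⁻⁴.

P ≈ 139 W

Steady state: P = εσA T⁴.
A = 4πr² = 0.2428 m²; T⁴ = (474)⁴ = 5.048×10¹⁰ K⁴.
P = 0.20 × 5.67×10⁻⁸ × 0.2428 × 5.048×10¹⁰.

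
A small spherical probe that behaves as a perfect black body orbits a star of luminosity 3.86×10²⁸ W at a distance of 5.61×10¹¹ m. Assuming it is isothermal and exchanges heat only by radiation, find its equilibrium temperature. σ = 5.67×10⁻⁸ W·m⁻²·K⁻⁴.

First find the stellar flux at distance d: S = L/(4πd²) = 3.86×10²⁸/(4π·(5.61×10¹¹)²) = 9760 W/m².
For an isothermal sphere, absorbed (1−a)S·πr² = emitted σ·4πr²·T⁴, so T⁴ = (1−a)S/(4σ).
T⁴ = 1.00·9760/(4·5.67×10⁻⁸) = 4.303×10¹⁰ K⁴.

T ≈ 455 K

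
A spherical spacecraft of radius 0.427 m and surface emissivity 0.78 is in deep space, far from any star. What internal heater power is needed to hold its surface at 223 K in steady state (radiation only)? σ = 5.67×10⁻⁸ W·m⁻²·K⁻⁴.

P = εσ·4πr²·T⁴.
4πr² = 2.291 m²; T⁴ = 2.473×10⁹ K⁴.
P = 0.78·5.67×10⁻⁸·2.291·2.473×10⁹.

P ≈ 251 W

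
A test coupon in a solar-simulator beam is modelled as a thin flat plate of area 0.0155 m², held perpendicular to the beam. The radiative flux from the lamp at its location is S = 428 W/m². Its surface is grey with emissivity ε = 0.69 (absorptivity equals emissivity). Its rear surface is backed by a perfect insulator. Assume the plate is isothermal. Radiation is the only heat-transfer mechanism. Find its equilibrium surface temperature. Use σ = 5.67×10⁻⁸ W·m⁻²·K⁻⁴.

At equilibrium, absorbed power = emitted power.
Absorbing cross-section = A = 0.01550 m²; emitting surface = A = 0.01550 m² (ratio 1).
εS·A_cross = εσ·A_surf·T⁴  ⇒  T⁴ = S/(1σ)   (ε cancels).
T⁴ = 428/(1·5.67×10⁻⁸) = 7.549×10⁹ K⁴.
T = (7.549×10⁹)^(1/4).

T ≈ 295 K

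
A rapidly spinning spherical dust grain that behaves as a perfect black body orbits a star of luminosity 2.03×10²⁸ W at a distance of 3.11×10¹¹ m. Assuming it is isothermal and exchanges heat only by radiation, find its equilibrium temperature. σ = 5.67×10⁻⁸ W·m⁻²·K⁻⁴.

First find the stellar flux at distance d: S = L/(4πd²) = 2.03×10²⁸/(4π·(3.11×10¹¹)²) = 16700 W/m².
For an isothermal sphere, absorbed (1−a)S·πr² = emitted σ·4πr²·T⁴, so T⁴ = (1−a)S/(4σ).
T⁴ = 1.00·16700/(4·5.67×10⁻⁸) = 7.364×10¹⁰ K⁴.

T ≈ 521 K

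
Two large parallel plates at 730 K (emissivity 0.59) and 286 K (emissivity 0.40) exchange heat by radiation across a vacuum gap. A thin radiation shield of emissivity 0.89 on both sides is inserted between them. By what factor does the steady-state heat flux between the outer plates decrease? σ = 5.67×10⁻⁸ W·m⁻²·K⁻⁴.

Without shield: q₀ = σΔ(T⁴)/(1/ε₁+1/ε₂−1) with denominator 3.195.
With shield the two gaps are in series; the resistances add: (1/ε₁+1/ε_s−1)+(1/ε_s+1/ε₂−1) = 1.819+2.624 = 4.442.
Heat-flux ratio q₀/q = 4.442/3.195.

factor ≈ 1.39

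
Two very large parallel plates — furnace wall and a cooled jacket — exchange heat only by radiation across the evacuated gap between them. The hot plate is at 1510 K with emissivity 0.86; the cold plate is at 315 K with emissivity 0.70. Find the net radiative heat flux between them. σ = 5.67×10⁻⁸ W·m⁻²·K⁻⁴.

q ≈ 1.85×10⁵ W/m²

For two infinite grey parallel plates, q = σ(T₁⁴ − T₂⁴)/(1/ε₁ + 1/ε₂ − 1).
T₁⁴ − T₂⁴ = 5.199×10¹² − 9.846×10⁹ = 5.189×10¹² K⁴.
1/ε₁ + 1/ε₂ − 1 = 1.163 + 1.429 − 1 = 1.591.
q = 5.67×10⁻⁸ × 5.189×10¹² / 1.591.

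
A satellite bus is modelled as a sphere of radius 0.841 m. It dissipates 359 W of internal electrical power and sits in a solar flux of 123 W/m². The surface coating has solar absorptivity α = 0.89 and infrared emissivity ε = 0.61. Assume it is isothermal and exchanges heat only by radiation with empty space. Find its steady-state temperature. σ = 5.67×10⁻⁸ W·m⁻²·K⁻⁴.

At steady state, absorbed solar power + internal power = radiated power.
Absorbed: α·S·A_cross = 0.89·123·2.222 = 243.2 W (cross-section πr²).
Total input = 243.2 + 359 = 602.2 W.
Radiated: εσ·A_surf·T⁴ with A_surf = 4πr² = 8.888 m².
T⁴ = 602.2/(0.61·5.67×10⁻⁸·8.888) = 1.959×10⁹ K⁴.

T ≈ 210 K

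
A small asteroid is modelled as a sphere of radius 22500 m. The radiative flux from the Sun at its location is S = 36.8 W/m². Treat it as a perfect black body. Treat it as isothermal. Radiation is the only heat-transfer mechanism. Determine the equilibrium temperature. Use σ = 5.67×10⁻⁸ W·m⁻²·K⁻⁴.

At equilibrium, absorbed power = emitted power.
Absorbing cross-section = πr² = 1.590×10⁹ m²; emitting surface = 4πr² = 6.362×10⁹ m² (ratio 4).
S·A_cross = εσ·A_surf·T⁴  ⇒  T⁴ = S/(4σ).
T⁴ = 1.00·36.8/(4·5.67×10⁻⁸) = 1.623×10⁸ K⁴.
T = (1.623×10⁸)^(1/4).

T ≈ 113 K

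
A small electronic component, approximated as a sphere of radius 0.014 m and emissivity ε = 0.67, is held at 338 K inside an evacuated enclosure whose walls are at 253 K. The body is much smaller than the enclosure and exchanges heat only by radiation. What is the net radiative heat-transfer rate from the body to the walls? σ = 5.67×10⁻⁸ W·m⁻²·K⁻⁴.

For a small grey body in a large enclosure: P_net = εσA(T_body⁴ − T_wall⁴).
A = 4πr² = 0.002463 m²; T_body⁴ − T_wall⁴ = 1.305×10¹⁰ − 4.097×10⁹ = 8.955×10⁹ K⁴.
|P_net| = 0.67·5.67×10⁻⁸·0.002463·8.955×10⁹.

P_net ≈ 0.838 W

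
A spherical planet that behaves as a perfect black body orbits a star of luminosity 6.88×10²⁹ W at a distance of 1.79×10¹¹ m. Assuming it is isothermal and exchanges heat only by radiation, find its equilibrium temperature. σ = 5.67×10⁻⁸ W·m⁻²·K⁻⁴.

First find the stellar flux at distance d: S = L/(4πd²) = 6.88×10²⁹/(4π·(1.79×10¹¹)²) = 1.709×10⁶ W/m².
For an isothermal sphere, absorbed (1−a)S·πr² = emitted σ·4πr²·T⁴, so T⁴ = (1−a)S/(4σ).
T⁴ = 1.00·1.709×10⁶/(4·5.67×10⁻⁸) = 7.534×10¹² K⁴.

T ≈ 1660 K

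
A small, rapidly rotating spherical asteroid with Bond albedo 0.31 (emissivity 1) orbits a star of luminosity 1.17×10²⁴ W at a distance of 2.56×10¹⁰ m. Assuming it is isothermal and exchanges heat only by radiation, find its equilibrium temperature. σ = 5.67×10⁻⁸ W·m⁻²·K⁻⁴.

First find the stellar flux at distance d: S = L/(4πd²) = 1.17×10²⁴/(4π·(2.56×10¹⁰)²) = 142.1 W/m².
For an isothermal sphere, absorbed (1−a)S·πr² = emitted σ·4πr²·T⁴, so T⁴ = (1−a)S/(4σ).
T⁴ = 0.690·142.1/(4·5.67×10⁻⁸) = 4.322×10⁸ K⁴.

T ≈ 144 K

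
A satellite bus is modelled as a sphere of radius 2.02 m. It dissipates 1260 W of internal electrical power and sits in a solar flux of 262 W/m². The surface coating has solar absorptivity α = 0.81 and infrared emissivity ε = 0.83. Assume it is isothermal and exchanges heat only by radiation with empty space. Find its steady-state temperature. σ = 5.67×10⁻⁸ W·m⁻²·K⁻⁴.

At steady state, absorbed solar power + internal power = radiated power.
Absorbed: α·S·A_cross = 0.81·262·12.82 = 2720 W (cross-section πr²).
Total input = 2720 + 1260 = 3980 W.
Radiated: εσ·A_surf·T⁴ with A_surf = 4πr² = 51.28 m².
T⁴ = 3980/(0.83·5.67×10⁻⁸·51.28) = 1.650×10⁹ K⁴.

T ≈ 202 K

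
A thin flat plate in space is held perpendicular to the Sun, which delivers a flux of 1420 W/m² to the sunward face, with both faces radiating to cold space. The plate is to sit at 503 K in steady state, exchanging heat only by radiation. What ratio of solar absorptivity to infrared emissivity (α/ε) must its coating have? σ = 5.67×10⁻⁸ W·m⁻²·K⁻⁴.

Balance: αS·A = εσ·2A·T⁴ ⇒ α/ε = 2σT⁴/S.
α/ε = 2·5.67×10⁻⁸·(503)⁴/1420 = 2·5.67×10⁻⁸·6.401×10¹⁰/1420.

α/ε ≈ 5.11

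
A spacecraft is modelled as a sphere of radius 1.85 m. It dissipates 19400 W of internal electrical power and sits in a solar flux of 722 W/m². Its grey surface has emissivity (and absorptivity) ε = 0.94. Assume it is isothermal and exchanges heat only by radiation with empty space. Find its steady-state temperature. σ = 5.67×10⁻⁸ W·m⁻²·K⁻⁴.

T ≈ 329 K

At steady state, absorbed solar power + internal power = radiated power.
Absorbed: α·S·A_cross = 0.94·722·10.75 = 7297 W (cross-section πr²).
Total input = 7297 + 19400 = 26700 W.
Radiated: εσ·A_surf·T⁴ with A_surf = 4πr² = 43.01 m².
T⁴ = 26700/(0.94·5.67×10⁻⁸·43.01) = 1.165×10¹⁰ K⁴.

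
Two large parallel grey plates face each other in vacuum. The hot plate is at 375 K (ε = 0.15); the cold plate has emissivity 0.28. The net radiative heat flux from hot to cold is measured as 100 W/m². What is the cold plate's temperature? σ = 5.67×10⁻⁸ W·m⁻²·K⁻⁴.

T₂ ≈ 243 K

q = σ(T₁⁴ − T₂⁴)/(1/ε₁ + 1/ε₂ − 1); denominator = 9.238.
T₂⁴ = T₁⁴ − q·(1/ε₁+1/ε₂−1)/σ = 1.978×10¹⁰ − 100·9.238/5.67×10⁻⁸
    = 3.482×10⁹ K⁴.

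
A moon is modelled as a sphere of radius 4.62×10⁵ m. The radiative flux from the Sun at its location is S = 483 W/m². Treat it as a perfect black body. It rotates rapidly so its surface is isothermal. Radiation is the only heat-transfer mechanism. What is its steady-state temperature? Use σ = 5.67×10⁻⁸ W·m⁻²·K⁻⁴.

T ≈ 215 K

At equilibrium, absorbed power = emitted power.
Absorbing cross-section = πr² = 6.706×10¹¹ m²; emitting surface = 4πr² = 2.682×10¹² m² (ratio 4).
S·A_cross = εσ·A_surf·T⁴  ⇒  T⁴ = S/(4σ).
T⁴ = 1.00·483/(4·5.67×10⁻⁸) = 2.130×10⁹ K⁴.
T = (2.130×10⁹)^(1/4).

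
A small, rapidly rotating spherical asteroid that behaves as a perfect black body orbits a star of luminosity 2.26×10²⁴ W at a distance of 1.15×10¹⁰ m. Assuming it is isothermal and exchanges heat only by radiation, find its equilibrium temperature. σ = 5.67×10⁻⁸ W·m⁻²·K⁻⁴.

First find the stellar flux at distance d: S = L/(4πd²) = 2.26×10²⁴/(4π·(1.15×10¹⁰)²) = 1360 W/m².
For an isothermal sphere, absorbed (1−a)S·πr² = emitted σ·4πr²·T⁴, so T⁴ = (1−a)S/(4σ).
T⁴ = 1.00·1360/(4·5.67×10⁻⁸) = 5.996×10⁹ K⁴.

T ≈ 278 K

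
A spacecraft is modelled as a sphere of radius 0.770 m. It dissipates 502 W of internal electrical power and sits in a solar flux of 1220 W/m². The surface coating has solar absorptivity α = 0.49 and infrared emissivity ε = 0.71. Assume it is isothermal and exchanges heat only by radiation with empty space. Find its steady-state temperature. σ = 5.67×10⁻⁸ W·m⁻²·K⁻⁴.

At steady state, absorbed solar power + internal power = radiated power.
Absorbed: α·S·A_cross = 0.49·1220·1.863 = 1113 W (cross-section πr²).
Total input = 1113 + 502 = 1615 W.
Radiated: εσ·A_surf·T⁴ with A_surf = 4πr² = 7.451 m².
T⁴ = 1615/(0.71·5.67×10⁻⁸·7.451) = 5.386×10⁹ K⁴.

T ≈ 271 K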